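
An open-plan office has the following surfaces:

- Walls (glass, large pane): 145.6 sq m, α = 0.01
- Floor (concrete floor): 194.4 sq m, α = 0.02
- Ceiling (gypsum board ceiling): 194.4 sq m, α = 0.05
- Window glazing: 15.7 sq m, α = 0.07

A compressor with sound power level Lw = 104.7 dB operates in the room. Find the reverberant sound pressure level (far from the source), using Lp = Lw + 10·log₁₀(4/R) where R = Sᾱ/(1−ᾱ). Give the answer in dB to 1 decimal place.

98.5 dB

Σ(Sᵢαᵢ) = 145.6×0.01 + 194.4×0.02 + 194.4×0.05 + 15.7×0.07 = 16.163; total area S = 550.1 sq m.
ᾱ = 16.163/550.1 = 0.0294; R = Sᾱ/(1−ᾱ) = 16.163/(1−0.0294) = 16.653 sq m.
Lp = 104.7 + 10·log₁₀(4/16.653) = 104.7 + (-6.19) = 98.5 dB.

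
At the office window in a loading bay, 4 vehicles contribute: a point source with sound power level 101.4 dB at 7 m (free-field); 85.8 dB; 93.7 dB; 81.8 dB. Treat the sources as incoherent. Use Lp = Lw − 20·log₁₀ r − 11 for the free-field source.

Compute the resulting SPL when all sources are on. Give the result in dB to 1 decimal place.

Source at 7 m: Lp = 101.4 − 20·log₁₀(7) − 11 = 73.5 dB.
Σ 10^(Lᵢ/10) = 2.898e+09.
Back to dB: 10·log₁₀ Σ = 94.6 dB.

94.6 dB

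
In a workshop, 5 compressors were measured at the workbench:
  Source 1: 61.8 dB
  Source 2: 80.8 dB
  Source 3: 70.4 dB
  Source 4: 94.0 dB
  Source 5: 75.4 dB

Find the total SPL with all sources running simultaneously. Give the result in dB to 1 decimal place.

94.3 dB

Sum in the linear (power) domain: Σ 10^(Lᵢ/10) = 10^(61.8/10) + 10^(80.8/10) + 10^(70.4/10) + 10^(94.0/10) + 10^(75.4/10) = 2.679e+09.
L_total = 10·log₁₀(2.679e+09) = 94.3 dB.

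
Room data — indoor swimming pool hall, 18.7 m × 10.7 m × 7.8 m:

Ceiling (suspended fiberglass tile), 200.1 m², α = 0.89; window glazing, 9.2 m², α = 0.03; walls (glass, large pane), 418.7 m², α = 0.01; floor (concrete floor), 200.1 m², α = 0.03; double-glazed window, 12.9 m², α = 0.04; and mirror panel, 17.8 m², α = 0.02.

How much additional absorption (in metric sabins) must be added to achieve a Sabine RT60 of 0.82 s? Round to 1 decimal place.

117.0 sabins

Total absorption A₁ = 200.1×0.89 + 9.2×0.03 + 418.7×0.01 + 200.1×0.03 + 12.9×0.04 + 17.8×0.02
  = 178.089 + 0.276 + 4.187 + 6.003 + 0.516 + 0.356 = 189.427 m² sabins.
Target A₂ = 0.161·1560.702/0.82 = 306.431 sabins (V = 1560.702 m³).
Shortfall: 306.431 − 189.427 = 117.0 sabins.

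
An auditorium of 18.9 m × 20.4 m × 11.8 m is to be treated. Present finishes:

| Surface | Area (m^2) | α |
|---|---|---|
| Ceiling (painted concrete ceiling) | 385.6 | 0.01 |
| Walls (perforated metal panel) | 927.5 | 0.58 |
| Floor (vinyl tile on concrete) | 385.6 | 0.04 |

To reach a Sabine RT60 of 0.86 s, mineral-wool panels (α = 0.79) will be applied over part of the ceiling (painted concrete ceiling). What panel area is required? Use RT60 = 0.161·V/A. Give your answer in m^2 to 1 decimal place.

Equivalent absorption area: A₁ = 385.6·0.01 + 927.5·0.58 + 385.6·0.04 = 557.230 m^2.
Required A₂ = 0.161·4549.608/0.86 = 851.729 sabins.
Absorption to add: 851.729 − 557.230 = 294.499 sabins.
Net gain per m^2: Δα = 0.79 − 0.01 = 0.78.
Panel area = 294.499 / 0.78 = 377.6 m^2.

377.6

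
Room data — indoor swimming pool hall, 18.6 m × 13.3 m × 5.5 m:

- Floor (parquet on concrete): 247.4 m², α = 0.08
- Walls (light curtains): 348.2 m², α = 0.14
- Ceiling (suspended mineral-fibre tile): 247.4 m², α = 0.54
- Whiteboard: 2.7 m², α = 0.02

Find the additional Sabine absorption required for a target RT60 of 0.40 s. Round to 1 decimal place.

Total absorption A₁ = 247.4×0.08 + 348.2×0.14 + 247.4×0.54 + 2.7×0.02
  = 19.792 + 48.748 + 133.596 + 0.054 = 202.190 m² sabins.
Target A₂ = 0.161·1360.59/0.40 = 547.637 sabins (V = 1360.59 m³).
ΔA = A₂ − A₁ = 547.637 − 202.190 = 345.4 sabins.

345.4 sabins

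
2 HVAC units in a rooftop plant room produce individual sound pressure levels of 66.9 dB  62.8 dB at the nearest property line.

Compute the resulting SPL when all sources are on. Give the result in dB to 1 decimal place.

Converting to relative power and adding: 10^(66.9/10) + 10^(62.8/10) = 6.803e+06.
Back to dB: 10·log₁₀ Σ = 68.3 dB.

68.3 dB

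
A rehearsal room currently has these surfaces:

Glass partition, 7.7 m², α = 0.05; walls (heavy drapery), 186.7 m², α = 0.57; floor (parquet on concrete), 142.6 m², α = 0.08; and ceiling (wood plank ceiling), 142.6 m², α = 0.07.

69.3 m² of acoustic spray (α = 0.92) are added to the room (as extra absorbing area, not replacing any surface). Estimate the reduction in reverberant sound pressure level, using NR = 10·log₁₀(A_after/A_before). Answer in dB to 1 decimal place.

A_before = Σ Sᵢαᵢ = 7.7*0.05 + 186.7*0.57 + 142.6*0.08 + 142.6*0.07 = 128.194 sabins.
Added absorption = 69.3 × 0.92 = 63.756 sabins.
New total A_after = 191.950 sabins.
Reduction = 10 log₁₀(A_after/A_before) = 10 log₁₀(1.4973) = 1.8 dB.

1.8 dB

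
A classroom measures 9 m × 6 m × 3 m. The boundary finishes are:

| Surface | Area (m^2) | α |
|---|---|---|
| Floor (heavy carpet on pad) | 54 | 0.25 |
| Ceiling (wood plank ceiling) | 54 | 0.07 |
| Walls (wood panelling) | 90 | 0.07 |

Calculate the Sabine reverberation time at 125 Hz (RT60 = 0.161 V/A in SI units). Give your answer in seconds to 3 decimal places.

1.106 seconds

Total absorption A = 54·0.25 + 54·0.07 + 90·0.07
  = 13.500 + 3.780 + 6.300 = 23.580 m^2 sabins.
Volume V = 9 × 6 × 3 = 162 m³.
RT60 = 0.161 · V / A = 0.161 × 162 / 23.580 = 1.106 s.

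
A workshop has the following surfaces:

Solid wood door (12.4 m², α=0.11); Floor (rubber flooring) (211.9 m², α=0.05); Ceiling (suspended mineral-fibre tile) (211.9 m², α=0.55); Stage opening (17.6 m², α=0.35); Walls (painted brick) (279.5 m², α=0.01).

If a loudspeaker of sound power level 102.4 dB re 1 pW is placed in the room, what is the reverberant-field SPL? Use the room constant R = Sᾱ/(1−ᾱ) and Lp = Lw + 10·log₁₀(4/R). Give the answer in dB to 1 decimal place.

86.1 dB

Σ(Sᵢαᵢ) = 12.4×0.11 + 211.9×0.05 + 211.9×0.55 + 17.6×0.35 + 279.5×0.01 = 137.459; total area S = 733.3 m².
ᾱ = 0.1875, so room constant R = A/(1−ᾱ) = 169.180 m².
Lp = 102.4 + 10·log₁₀(4/169.180) = 102.4 + (-16.26) = 86.1 dB.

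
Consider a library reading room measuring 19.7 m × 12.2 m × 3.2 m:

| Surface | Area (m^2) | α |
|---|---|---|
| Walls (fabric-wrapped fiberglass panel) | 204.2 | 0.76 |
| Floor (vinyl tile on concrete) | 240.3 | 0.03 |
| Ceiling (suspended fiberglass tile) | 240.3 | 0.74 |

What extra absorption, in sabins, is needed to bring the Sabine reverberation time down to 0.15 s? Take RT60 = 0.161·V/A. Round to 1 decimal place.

Total absorption A₁ = 204.2*0.76 + 240.3*0.03 + 240.3*0.74
  = 155.192 + 7.209 + 177.822 = 340.223 m^2 sabins.
V = 769.088 m³. Required absorption A₂ = 0.161 × 769.088 / 0.15 = 825.488 sabins.
Additional absorption ΔA = 825.488 − 340.223 = 485.3 sabins.

485.3 sabins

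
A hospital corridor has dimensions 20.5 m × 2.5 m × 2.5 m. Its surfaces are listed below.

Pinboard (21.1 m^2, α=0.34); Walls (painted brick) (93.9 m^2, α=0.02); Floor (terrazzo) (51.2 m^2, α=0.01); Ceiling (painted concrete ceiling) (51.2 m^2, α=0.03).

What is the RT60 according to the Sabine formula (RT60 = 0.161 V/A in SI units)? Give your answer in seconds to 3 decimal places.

Equivalent absorption area: A = 21.1×0.34 + 93.9×0.02 + 51.2×0.01 + 51.2×0.03 = 11.100 m^2.
V = 20.5·2.5·2.5 = 128.125 m³.
T = 0.161 V/A = 0.161·128.125/11.100 = 1.858 s.

1.858 sec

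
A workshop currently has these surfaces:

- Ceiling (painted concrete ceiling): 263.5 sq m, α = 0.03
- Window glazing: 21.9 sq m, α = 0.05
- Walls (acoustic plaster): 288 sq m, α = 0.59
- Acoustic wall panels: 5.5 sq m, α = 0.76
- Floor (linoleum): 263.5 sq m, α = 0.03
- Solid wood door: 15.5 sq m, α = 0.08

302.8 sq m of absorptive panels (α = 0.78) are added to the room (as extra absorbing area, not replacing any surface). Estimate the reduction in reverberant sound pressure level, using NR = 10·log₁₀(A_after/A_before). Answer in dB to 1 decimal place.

Summing Sᵢαᵢ: 7.905 + 1.095 + 169.920 + 4.180 + 7.905 + 1.240 → A_before = 192.245 sabins.
Added absorption = 302.8 × 0.78 = 236.184 sabins.
New total A_after = 428.429 sabins.
NR = 10·log₁₀(428.429/192.245) = 3.5 dB.

3.5 dB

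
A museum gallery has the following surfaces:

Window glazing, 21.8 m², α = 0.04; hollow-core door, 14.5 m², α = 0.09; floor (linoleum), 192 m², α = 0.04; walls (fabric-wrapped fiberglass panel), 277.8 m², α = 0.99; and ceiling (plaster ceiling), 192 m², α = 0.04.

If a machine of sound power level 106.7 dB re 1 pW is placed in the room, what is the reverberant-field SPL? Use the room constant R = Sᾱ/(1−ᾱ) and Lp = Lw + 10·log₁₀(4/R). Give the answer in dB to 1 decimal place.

85.7 dB

Σ(Sᵢαᵢ) = 21.8×0.04 + 14.5×0.09 + 192×0.04 + 277.8×0.99 + 192×0.04 = 292.559; total area S = 698.1 m².
ᾱ = 0.4191, so room constant R = A/(1−ᾱ) = 503.631 m².
Lp = Lw + 10 log₁₀(4/R) = 106.7 -21.00 = 85.7 dB.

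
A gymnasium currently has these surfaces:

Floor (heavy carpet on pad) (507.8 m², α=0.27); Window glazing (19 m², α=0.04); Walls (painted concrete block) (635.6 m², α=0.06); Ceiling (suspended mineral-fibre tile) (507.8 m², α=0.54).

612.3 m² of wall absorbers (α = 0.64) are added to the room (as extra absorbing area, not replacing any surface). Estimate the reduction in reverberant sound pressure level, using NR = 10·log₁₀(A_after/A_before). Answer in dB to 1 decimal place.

2.7 dB

Equivalent absorption area: A_before = 507.8·0.27 + 19·0.04 + 635.6·0.06 + 507.8·0.54 = 450.214 m².
Treatment contributes 612.3·0.64 = 391.872 sabins.
New total A_after = 842.086 sabins.
Reduction = 10 log₁₀(A_after/A_before) = 10 log₁₀(1.8704) = 2.7 dB.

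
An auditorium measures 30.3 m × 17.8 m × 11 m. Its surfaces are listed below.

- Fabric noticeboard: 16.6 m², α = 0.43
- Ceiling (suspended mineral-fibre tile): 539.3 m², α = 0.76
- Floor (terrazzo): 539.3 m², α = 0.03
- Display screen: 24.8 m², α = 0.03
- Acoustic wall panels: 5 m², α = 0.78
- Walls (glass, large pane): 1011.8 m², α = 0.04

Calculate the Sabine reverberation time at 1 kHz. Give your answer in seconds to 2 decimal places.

A = Σ Sᵢαᵢ = 16.6*0.43 + 539.3*0.76 + 539.3*0.03 + 24.8*0.03 + 5*0.78 + 1011.8*0.04 = 478.301 sabins.
V = 30.3·17.8·11 = 5932.74 m³.
T = 0.161 V/A = 0.161·5932.74/478.301 = 2.00 s.

2.00 s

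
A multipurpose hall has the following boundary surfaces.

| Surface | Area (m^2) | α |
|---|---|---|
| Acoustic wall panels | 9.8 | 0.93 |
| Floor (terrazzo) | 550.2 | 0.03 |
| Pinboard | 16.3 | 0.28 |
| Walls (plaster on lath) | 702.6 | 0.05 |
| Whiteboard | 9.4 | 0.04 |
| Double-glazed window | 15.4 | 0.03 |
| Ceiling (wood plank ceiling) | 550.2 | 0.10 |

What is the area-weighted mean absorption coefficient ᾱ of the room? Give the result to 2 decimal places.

0.07

Total surface area S = 1853.9 m^2.
A = 9.8×0.93 + 550.2×0.03 + 16.3×0.28 + 702.6×0.05 + 9.4×0.04 + 15.4×0.03 + 550.2×0.10 = 121.172 sabins.
ᾱ = 121.172 / 1853.9 = 0.07.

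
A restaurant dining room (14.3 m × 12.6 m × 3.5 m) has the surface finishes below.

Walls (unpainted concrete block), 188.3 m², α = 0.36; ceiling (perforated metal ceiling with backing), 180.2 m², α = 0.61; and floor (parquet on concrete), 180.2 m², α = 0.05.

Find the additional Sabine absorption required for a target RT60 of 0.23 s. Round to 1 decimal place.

254.7 sabins

Summing Sᵢαᵢ: 67.788 + 109.922 + 9.010 → A₁ = 186.720 sabins.
Target A₂ = 0.161·630.63/0.23 = 441.441 sabins (V = 630.63 m³).
Shortfall: 441.441 − 186.720 = 254.7 sabins.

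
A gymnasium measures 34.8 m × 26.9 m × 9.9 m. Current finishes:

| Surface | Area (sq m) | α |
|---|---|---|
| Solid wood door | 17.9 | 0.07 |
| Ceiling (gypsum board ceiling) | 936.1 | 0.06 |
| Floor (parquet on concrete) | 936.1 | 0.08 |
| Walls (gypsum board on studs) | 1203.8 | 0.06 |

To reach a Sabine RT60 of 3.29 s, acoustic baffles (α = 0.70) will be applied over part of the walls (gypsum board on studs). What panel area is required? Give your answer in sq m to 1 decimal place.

389.0

Equivalent absorption area: A₁ = 17.9×0.07 + 936.1×0.06 + 936.1×0.08 + 1203.8×0.06 = 204.535 sq m.
Required A₂ = 0.161·9267.588/3.29 = 453.520 sabins.
ΔA needed = 453.520 − 204.535 = 248.985 sabins.
Each sq m of panel replacing the walls (gypsum board on studs) adds (0.70 − 0.06) = 0.64 sabins.
Panel area = 248.985 / 0.64 = 389.0 sq m.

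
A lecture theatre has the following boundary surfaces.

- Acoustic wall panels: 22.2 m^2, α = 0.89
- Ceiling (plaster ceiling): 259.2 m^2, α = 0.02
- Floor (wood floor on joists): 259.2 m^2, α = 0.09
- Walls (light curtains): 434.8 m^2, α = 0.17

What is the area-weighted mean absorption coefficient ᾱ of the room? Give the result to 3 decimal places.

0.125

Total surface area S = 975.4 m^2.
Σ(Sᵢαᵢ) = 22.2·0.89 + 259.2·0.02 + 259.2·0.09 + 434.8·0.17 = 122.186.
ᾱ = A/S = 0.125.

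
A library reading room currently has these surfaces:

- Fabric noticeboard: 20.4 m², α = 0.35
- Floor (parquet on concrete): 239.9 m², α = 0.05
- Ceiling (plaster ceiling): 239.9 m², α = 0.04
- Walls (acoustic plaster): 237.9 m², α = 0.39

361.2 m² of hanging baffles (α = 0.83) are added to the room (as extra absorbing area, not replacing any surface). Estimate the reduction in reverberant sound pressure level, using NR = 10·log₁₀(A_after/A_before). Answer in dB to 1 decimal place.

A_before = Σ Sᵢαᵢ = 20.4*0.35 + 239.9*0.05 + 239.9*0.04 + 237.9*0.39 = 121.512 sabins.
Added absorption = 361.2 × 0.83 = 299.796 sabins.
New total A_after = 421.308 sabins.
Reduction = 10 log₁₀(A_after/A_before) = 10 log₁₀(3.4672) = 5.4 dB.

5.4 dB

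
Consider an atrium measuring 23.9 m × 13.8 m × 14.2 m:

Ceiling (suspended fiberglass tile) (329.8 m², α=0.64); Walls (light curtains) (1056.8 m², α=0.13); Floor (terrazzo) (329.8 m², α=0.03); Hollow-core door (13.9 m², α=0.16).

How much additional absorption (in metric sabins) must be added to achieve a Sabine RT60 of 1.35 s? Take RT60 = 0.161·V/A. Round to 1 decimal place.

198.0 sabins

A₁ = Σ Sᵢαᵢ = 329.8*0.64 + 1056.8*0.13 + 329.8*0.03 + 13.9*0.16 = 360.574 sabins.
For T = 1.35 s, need A₂ = 0.161·V/T = 0.161·4683.444/1.35 = 558.544 sabins.
Additional absorption ΔA = 558.544 − 360.574 = 198.0 sabins.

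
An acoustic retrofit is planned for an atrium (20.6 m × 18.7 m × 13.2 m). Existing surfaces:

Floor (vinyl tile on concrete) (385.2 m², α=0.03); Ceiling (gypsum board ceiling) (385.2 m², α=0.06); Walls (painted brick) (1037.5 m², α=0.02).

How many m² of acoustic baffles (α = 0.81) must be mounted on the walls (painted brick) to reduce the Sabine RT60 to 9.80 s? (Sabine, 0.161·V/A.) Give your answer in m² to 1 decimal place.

35.6

A₁ = Σ Sᵢαᵢ = 385.2×0.03 + 385.2×0.06 + 1037.5×0.02 = 55.418 sabins.
Required A₂ = 0.161·5084.904/9.80 = 83.538 sabins.
ΔA needed = 83.538 − 55.418 = 28.120 sabins.
Net gain per m²: Δα = 0.81 − 0.02 = 0.79.
Panel area = 28.120 / 0.79 = 35.6 m².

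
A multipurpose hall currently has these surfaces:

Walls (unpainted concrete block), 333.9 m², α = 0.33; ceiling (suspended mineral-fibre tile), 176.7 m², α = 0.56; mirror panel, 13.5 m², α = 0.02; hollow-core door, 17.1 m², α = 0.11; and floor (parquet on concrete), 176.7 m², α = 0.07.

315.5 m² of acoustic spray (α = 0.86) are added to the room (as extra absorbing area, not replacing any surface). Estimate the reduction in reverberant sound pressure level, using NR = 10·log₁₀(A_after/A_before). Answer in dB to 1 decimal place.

3.5 dB

Equivalent absorption area: A_before = 333.9·0.33 + 176.7·0.56 + 13.5·0.02 + 17.1·0.11 + 176.7·0.07 = 223.659 m².
Added absorption = 315.5 × 0.86 = 271.330 sabins.
A_after = 223.659 + 271.330 = 494.989 sabins.
Reduction = 10 log₁₀(A_after/A_before) = 10 log₁₀(2.2131) = 3.5 dB.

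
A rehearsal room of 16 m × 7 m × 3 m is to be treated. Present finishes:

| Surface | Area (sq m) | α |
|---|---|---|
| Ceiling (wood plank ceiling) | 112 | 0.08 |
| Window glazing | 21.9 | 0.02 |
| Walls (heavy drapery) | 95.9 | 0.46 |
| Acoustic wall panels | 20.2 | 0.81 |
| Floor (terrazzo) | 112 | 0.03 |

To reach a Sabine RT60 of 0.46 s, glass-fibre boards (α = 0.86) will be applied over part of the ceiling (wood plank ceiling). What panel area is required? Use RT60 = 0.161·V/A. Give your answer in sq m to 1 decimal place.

56.9

Summing Sᵢαᵢ: 8.960 + 0.438 + 44.114 + 16.362 + 3.360 → A₁ = 73.234 sabins.
V = 336 m³. Target absorption A₂ = 0.161 × 336 / 0.46 = 117.600 sabins.
Absorption to add: 117.600 − 73.234 = 44.366 sabins.
Each sq m of panel replacing the ceiling (wood plank ceiling) adds (0.86 − 0.08) = 0.78 sabins.
Panel area = 44.366 / 0.78 = 56.9 sq m.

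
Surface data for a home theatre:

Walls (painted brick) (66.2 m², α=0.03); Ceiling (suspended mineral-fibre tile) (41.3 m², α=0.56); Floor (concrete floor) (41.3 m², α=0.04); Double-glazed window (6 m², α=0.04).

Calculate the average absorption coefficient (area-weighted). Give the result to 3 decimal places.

Total surface area S = 154.8 m².
Σ(Sᵢαᵢ) = 66.2·0.03 + 41.3·0.56 + 41.3·0.04 + 6·0.04 = 27.006.
ᾱ = A/S = 0.174.

0.174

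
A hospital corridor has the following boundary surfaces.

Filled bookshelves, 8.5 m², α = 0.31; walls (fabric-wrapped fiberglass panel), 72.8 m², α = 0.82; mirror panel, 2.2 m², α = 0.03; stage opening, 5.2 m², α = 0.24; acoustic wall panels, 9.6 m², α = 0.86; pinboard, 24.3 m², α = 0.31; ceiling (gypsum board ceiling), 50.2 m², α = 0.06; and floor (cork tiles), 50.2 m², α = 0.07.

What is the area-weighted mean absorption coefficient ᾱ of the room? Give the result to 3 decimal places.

0.385

Total surface area S = 223.0 m².
A = 8.5×0.31 + 72.8×0.82 + 2.2×0.03 + 5.2×0.24 + 9.6×0.86 + 24.3×0.31 + 50.2×0.06 + 50.2×0.07 = 85.960 sabins.
ᾱ = 85.960 / 223.0 = 0.385.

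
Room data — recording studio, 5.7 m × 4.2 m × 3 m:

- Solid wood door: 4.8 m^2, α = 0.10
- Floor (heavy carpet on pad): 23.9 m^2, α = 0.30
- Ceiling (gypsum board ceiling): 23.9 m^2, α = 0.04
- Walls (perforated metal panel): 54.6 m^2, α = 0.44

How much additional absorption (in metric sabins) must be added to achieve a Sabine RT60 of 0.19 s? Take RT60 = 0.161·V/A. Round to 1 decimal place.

A₁ = Σ Sᵢαᵢ = 4.8·0.10 + 23.9·0.30 + 23.9·0.04 + 54.6·0.44 = 32.630 sabins.
V = 71.82 m³. Required absorption A₂ = 0.161 × 71.82 / 0.19 = 60.858 sabins.
ΔA = A₂ − A₁ = 60.858 − 32.630 = 28.2 sabins.

28.2 sabins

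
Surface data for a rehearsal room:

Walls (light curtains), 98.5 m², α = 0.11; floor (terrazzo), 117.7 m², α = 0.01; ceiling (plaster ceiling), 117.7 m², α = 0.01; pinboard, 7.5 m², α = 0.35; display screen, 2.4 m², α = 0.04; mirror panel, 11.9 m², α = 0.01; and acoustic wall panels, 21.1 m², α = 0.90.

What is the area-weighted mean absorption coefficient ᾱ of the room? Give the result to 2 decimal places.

Total surface area S = 376.8 m².
A = 98.5×0.11 + 117.7×0.01 + 117.7×0.01 + 7.5×0.35 + 2.4×0.04 + 11.9×0.01 + 21.1×0.90 = 35.019 sabins.
ᾱ = A/S = 0.09.

0.09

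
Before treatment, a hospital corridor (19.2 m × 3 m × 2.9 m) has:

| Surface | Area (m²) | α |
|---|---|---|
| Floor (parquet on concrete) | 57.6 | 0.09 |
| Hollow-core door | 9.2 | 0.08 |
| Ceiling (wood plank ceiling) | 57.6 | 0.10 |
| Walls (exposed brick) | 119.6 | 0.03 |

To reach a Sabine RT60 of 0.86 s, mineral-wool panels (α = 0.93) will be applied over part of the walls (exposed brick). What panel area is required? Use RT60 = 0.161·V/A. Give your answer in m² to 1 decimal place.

Total absorption A₁ = 57.6×0.09 + 9.2×0.08 + 57.6×0.10 + 119.6×0.03
  = 5.184 + 0.736 + 5.760 + 3.588 = 15.268 m² sabins.
V = 167.04 m³. Target absorption A₂ = 0.161 × 167.04 / 0.86 = 31.271 sabins.
Absorption to add: 31.271 − 15.268 = 16.003 sabins.
Each m² of panel replacing the walls (exposed brick) adds (0.93 − 0.03) = 0.90 sabins.
Area = ΔA/Δα = 16.003/0.90 = 17.8 m².

17.8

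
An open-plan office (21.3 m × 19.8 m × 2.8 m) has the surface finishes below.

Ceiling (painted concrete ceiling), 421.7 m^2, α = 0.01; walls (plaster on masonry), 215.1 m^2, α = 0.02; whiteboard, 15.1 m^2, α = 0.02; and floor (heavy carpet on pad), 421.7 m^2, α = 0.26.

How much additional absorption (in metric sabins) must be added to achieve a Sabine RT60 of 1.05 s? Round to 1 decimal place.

Summing Sᵢαᵢ: 4.217 + 4.302 + 0.302 + 109.642 → A₁ = 118.463 sabins.
Target A₂ = 0.161·1180.872/1.05 = 181.067 sabins (V = 1180.872 m³).
Additional absorption ΔA = 181.067 − 118.463 = 62.6 sabins.

62.6 sabins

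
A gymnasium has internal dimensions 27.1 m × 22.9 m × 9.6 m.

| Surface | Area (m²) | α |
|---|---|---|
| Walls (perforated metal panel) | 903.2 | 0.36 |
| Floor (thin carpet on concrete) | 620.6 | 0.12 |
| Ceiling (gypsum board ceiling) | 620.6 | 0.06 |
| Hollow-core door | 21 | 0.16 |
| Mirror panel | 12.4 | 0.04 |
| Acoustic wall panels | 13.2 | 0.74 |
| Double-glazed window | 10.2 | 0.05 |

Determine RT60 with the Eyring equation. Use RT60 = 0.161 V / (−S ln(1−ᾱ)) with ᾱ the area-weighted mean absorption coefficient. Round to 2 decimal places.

S = Σ Sᵢ = 2201.2 m².
Absorption A = 903.2×0.36 + 620.6×0.12 + 620.6×0.06 + 21×0.16 + 12.4×0.04 + 13.2×0.74 + 10.2×0.05 = 450.994 sabins.
ᾱ = 450.994 / 2201.2 = 0.2049.
−S·ln(1−ᾱ) = −2201.2 × ln(1 − 0.2049) = 504.707.
V = 27.1 × 22.9 × 9.6 = 5957.664 m³.
RT60 = 0.161 × 5957.664 / 504.707 = 1.90 s.

1.90 sec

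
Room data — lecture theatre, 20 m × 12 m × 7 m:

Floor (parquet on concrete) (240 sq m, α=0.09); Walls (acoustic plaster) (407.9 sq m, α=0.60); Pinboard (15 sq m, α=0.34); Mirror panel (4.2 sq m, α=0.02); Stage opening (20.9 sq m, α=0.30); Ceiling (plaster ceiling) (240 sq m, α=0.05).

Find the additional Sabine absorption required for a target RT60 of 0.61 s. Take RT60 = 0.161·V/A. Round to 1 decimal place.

153.6 sabins

Equivalent absorption area: A₁ = 240*0.09 + 407.9*0.60 + 15*0.34 + 4.2*0.02 + 20.9*0.30 + 240*0.05 = 289.794 sq m.
For T = 0.61 s, need A₂ = 0.161·V/T = 0.161·1680/0.61 = 443.410 sabins.
Additional absorption ΔA = 443.410 − 289.794 = 153.6 sabins.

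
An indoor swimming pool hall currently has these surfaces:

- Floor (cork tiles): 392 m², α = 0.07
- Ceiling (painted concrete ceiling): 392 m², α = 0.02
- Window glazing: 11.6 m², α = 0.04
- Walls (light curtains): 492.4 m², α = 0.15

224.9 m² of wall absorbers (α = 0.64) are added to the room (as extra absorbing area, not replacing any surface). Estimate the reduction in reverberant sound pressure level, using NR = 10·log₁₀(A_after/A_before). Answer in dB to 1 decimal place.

Equivalent absorption area: A_before = 392*0.07 + 392*0.02 + 11.6*0.04 + 492.4*0.15 = 109.604 m².
Added absorption = 224.9 × 0.64 = 143.936 sabins.
A_after = 109.604 + 143.936 = 253.540 sabins.
Reduction = 10 log₁₀(A_after/A_before) = 10 log₁₀(2.3132) = 3.6 dB.

3.6 dB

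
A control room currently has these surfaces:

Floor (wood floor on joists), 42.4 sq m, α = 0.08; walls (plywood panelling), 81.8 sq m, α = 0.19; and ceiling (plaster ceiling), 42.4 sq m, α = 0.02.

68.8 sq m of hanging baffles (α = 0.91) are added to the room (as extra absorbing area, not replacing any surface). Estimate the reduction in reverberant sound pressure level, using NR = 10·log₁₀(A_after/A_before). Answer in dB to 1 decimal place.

6.2 dB

Equivalent absorption area: A_before = 42.4×0.08 + 81.8×0.19 + 42.4×0.02 = 19.782 sq m.
Added absorption = 68.8 × 0.91 = 62.608 sabins.
New total A_after = 82.390 sabins.
Reduction = 10 log₁₀(A_after/A_before) = 10 log₁₀(4.1649) = 6.2 dB.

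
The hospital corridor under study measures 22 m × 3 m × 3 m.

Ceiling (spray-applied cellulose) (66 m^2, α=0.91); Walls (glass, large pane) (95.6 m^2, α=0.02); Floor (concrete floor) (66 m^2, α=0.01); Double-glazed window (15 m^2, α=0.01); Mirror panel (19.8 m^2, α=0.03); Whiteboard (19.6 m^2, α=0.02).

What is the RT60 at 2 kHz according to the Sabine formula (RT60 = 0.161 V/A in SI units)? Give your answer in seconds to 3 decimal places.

0.500 s

A = Σ Sᵢαᵢ = 66*0.91 + 95.6*0.02 + 66*0.01 + 15*0.01 + 19.8*0.03 + 19.6*0.02 = 63.768 sabins.
Room volume: 198 m³.
Sabine: RT60 = 0.161 × 198 / 63.768 = 0.500 s.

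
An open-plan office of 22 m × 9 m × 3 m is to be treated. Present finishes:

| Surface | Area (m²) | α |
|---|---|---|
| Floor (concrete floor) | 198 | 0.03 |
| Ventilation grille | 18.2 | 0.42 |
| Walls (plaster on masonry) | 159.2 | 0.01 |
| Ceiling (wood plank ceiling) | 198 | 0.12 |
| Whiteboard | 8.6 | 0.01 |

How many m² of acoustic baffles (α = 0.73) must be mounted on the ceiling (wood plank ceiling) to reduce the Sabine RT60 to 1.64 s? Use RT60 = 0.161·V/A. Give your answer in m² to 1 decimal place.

Summing Sᵢαᵢ: 5.940 + 7.644 + 1.592 + 23.760 + 0.086 → A₁ = 39.022 sabins.
Required A₂ = 0.161·594/1.64 = 58.313 sabins.
Absorption to add: 58.313 − 39.022 = 19.291 sabins.
Net gain per m²: Δα = 0.73 − 0.12 = 0.61.
Area = ΔA/Δα = 19.291/0.61 = 31.6 m².

31.6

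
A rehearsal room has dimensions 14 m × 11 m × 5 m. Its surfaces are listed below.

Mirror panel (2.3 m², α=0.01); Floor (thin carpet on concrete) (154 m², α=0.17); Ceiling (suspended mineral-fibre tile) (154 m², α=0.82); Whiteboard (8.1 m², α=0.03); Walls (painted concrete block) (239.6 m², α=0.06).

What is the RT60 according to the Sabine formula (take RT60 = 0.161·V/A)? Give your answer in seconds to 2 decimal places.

Summing Sᵢαᵢ: 0.023 + 26.180 + 126.280 + 0.243 + 14.376 → A = 167.102 sabins.
Volume V = 14 × 11 × 5 = 770 m³.
RT60 = 0.161 · V / A = 0.161 × 770 / 167.102 = 0.74 s.

0.74 sec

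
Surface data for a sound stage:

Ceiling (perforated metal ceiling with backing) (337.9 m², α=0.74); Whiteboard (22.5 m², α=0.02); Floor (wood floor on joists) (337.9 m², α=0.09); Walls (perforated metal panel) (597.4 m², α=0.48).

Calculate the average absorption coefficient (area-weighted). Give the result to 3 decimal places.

0.438

S = Σ Sᵢ = 337.9 + 22.5 + 337.9 + 597.4 = 1295.7 m².
Σ(Sᵢαᵢ) = 337.9×0.74 + 22.5×0.02 + 337.9×0.09 + 597.4×0.48 = 567.659.
ᾱ = 567.659 / 1295.7 = 0.438.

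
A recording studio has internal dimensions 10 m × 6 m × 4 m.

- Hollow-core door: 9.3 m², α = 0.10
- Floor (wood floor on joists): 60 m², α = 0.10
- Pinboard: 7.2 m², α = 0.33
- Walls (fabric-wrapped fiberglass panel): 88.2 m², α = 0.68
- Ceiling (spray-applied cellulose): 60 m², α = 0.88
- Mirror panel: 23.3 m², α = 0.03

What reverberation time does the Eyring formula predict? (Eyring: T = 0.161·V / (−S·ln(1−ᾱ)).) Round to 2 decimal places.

Total surface area S = 9.3 + 60 + 7.2 + 88.2 + 60 + 23.3 = 248.0 m².
Σ(Sᵢαᵢ) = 9.3·0.10 + 60·0.10 + 7.2·0.33 + 88.2·0.68 + 60·0.88 + 23.3·0.03 = 122.781.
ᾱ = 122.781 / 248.0 = 0.4951.
−S·ln(1−ᾱ) = −248.0 × ln(1 − 0.4951) = 169.482.
V = 10 × 6 × 4 = 240 m³.
T = 0.161·V/[−S·ln(1−ᾱ)] = 0.161·240/169.482 = 0.23 s.

0.23 s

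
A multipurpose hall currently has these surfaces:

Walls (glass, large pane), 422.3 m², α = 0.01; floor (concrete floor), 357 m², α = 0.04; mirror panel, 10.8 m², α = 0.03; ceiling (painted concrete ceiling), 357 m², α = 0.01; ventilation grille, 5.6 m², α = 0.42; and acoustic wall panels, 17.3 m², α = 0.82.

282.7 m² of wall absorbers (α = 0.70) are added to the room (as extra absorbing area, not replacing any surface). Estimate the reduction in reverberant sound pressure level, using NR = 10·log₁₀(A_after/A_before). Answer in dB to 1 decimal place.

Summing Sᵢαᵢ: 4.223 + 14.280 + 0.324 + 3.570 + 2.352 + 14.186 → A_before = 38.935 sabins.
Added absorption = 282.7 × 0.70 = 197.890 sabins.
New total A_after = 236.825 sabins.
NR = 10·log₁₀(236.825/38.935) = 7.8 dB.

7.8 dB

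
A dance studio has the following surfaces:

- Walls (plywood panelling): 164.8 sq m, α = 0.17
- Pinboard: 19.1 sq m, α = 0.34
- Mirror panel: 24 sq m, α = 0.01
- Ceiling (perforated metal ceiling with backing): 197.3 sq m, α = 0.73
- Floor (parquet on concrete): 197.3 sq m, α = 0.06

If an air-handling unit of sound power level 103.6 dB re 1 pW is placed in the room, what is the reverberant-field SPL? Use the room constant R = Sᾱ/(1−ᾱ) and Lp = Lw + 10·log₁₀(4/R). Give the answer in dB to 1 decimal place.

A = 190.617 sabins; S = 602.5 sq m.
ᾱ = 0.3164, so room constant R = A/(1−ᾱ) = 278.843 sq m.
Lp = 103.6 + 10·log₁₀(4/278.843) = 103.6 + (-18.43) = 85.2 dB.

85.2 dB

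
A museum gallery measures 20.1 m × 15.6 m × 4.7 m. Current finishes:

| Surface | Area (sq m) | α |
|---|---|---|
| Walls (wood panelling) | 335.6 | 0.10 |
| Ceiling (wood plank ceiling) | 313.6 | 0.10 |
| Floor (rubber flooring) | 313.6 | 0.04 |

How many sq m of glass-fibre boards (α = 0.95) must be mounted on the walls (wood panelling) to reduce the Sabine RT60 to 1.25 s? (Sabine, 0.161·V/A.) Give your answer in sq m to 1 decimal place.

Total absorption A₁ = 335.6×0.10 + 313.6×0.10 + 313.6×0.04
  = 33.560 + 31.360 + 12.544 = 77.464 sq m sabins.
Required A₂ = 0.161·1473.732/1.25 = 189.817 sabins.
Absorption to add: 189.817 − 77.464 = 112.353 sabins.
Each sq m of panel replacing the walls (wood panelling) adds (0.95 − 0.10) = 0.85 sabins.
Area = ΔA/Δα = 112.353/0.85 = 132.2 sq m.

132.2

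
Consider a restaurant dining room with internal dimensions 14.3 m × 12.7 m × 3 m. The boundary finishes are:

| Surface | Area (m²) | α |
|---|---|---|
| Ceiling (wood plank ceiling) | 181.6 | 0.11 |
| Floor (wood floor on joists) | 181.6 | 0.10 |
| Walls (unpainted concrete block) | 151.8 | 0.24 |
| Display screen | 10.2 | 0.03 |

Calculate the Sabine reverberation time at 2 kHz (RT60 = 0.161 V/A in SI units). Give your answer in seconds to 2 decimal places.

1.17 s

Total absorption A = 181.6*0.11 + 181.6*0.10 + 151.8*0.24 + 10.2*0.03
  = 19.976 + 18.160 + 36.432 + 0.306 = 74.874 m² sabins.
Room volume: 544.83 m³.
Sabine: RT60 = 0.161 × 544.83 / 74.874 = 1.17 s.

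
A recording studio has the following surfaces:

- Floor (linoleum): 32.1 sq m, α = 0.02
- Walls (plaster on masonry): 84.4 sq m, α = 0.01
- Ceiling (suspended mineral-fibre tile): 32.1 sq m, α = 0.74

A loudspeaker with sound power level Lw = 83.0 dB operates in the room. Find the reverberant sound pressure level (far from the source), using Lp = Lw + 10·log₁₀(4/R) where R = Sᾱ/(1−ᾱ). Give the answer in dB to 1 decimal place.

Σ(Sᵢαᵢ) = 32.1·0.02 + 84.4·0.01 + 32.1·0.74 = 25.240; total area S = 148.6 sq m.
ᾱ = 0.1699, so room constant R = A/(1−ᾱ) = 30.406 sq m.
Lp = Lw + 10 log₁₀(4/R) = 83.0 -8.81 = 74.2 dB.

74.2 dB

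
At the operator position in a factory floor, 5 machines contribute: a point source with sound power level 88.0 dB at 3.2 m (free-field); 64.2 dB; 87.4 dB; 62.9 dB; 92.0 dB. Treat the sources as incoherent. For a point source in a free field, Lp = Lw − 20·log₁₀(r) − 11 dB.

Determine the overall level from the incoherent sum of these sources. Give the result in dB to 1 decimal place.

Source at 3.2 m: Lp = 88.0 − 20·log₁₀(3.2) − 11 = 66.9 dB.
Σ 10^(Lᵢ/10) = 2.144e+09.
L_total = 10·log₁₀(2.144e+09) = 93.3 dB.

93.3 dB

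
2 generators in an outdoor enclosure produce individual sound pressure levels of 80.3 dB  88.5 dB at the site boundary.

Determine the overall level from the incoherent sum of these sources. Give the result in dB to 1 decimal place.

Sum in the linear (power) domain: Σ 10^(Lᵢ/10) = 10^(80.3/10) + 10^(88.5/10) = 8.151e+08.
L_total = 10·log₁₀(8.151e+08) = 89.1 dB.

89.1 dB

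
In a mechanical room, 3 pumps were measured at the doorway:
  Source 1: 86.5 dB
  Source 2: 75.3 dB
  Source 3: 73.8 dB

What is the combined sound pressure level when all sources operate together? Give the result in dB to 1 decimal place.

87.0 dB

Converting to relative power and adding: 10^(86.5/10) + 10^(75.3/10) + 10^(73.8/10) = 5.046e+08.
Combined level = 10 log₁₀(5.046e+08) = 87.0 dB.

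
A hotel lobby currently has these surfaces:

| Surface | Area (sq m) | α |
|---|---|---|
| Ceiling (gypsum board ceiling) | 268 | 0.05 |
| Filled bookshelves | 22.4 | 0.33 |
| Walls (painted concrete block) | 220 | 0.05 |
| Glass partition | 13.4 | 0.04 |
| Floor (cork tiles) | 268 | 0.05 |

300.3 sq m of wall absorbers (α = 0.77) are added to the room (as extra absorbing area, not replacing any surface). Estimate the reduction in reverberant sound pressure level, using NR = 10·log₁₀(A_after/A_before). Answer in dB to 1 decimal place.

Summing Sᵢαᵢ: 13.400 + 7.392 + 11.000 + 0.536 + 13.400 → A_before = 45.728 sabins.
Added absorption = 300.3 × 0.77 = 231.231 sabins.
New total A_after = 276.959 sabins.
Reduction = 10 log₁₀(A_after/A_before) = 10 log₁₀(6.0567) = 7.8 dB.

7.8 dB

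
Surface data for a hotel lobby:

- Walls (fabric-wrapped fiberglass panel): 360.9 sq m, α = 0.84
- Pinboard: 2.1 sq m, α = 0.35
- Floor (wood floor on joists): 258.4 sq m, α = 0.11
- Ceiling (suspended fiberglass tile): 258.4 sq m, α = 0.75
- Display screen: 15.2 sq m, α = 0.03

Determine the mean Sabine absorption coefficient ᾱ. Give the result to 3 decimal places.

Total surface area S = 895.0 sq m.
A = 360.9×0.84 + 2.1×0.35 + 258.4×0.11 + 258.4×0.75 + 15.2×0.03 = 526.571 sabins.
ᾱ = A/S = 0.588.

0.588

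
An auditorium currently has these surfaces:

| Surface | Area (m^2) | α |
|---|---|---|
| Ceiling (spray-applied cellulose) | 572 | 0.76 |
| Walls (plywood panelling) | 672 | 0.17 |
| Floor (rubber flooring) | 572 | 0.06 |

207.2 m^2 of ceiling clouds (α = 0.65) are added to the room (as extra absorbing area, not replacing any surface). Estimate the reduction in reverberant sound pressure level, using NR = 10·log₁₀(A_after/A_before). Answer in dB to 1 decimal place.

0.9 dB

Summing Sᵢαᵢ: 434.720 + 114.240 + 34.320 → A_before = 583.280 sabins.
Added absorption = 207.2 × 0.65 = 134.680 sabins.
A_after = 583.280 + 134.680 = 717.960 sabins.
NR = 10·log₁₀(717.960/583.280) = 0.9 dB.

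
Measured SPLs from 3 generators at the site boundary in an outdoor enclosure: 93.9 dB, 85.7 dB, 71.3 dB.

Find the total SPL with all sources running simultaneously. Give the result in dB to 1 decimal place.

Converting to relative power and adding: 10^(93.9/10) + 10^(85.7/10) + 10^(71.3/10) = 2.84e+09.
L_total = 10·log₁₀(2.84e+09) = 94.5 dB.

94.5 dB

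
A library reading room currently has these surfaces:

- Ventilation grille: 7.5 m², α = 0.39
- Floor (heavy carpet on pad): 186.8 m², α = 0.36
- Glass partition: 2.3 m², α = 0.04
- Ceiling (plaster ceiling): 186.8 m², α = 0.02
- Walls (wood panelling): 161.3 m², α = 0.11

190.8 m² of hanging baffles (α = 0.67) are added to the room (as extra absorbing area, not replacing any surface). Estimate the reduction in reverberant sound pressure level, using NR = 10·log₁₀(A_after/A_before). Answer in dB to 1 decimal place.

Total absorption A_before = 7.5*0.39 + 186.8*0.36 + 2.3*0.04 + 186.8*0.02 + 161.3*0.11
  = 2.925 + 67.248 + 0.092 + 3.736 + 17.743 = 91.744 m² sabins.
Added absorption = 190.8 × 0.67 = 127.836 sabins.
New total A_after = 219.580 sabins.
Reduction = 10 log₁₀(A_after/A_before) = 10 log₁₀(2.3934) = 3.8 dB.

3.8 dB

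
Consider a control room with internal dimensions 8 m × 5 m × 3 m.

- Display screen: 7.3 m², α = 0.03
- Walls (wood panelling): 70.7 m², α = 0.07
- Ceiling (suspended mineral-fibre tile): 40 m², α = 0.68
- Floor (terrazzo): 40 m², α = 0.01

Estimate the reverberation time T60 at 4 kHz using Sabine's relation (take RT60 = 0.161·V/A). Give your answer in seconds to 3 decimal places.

0.590 s

A = Σ Sᵢαᵢ = 7.3*0.03 + 70.7*0.07 + 40*0.68 + 40*0.01 = 32.768 sabins.
Room volume: 120 m³.
Sabine: RT60 = 0.161 × 120 / 32.768 = 0.590 s.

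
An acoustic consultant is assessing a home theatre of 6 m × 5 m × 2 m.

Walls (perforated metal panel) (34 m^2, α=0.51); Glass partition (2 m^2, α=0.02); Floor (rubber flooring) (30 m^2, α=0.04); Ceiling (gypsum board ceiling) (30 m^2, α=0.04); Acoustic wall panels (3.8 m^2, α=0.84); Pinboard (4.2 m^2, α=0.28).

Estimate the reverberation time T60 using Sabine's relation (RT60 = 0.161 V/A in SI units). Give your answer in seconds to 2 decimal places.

0.40 s

A = Σ Sᵢαᵢ = 34×0.51 + 2×0.02 + 30×0.04 + 30×0.04 + 3.8×0.84 + 4.2×0.28 = 24.148 sabins.
Room volume: 60 m³.
RT60 = 0.161 · V / A = 0.161 × 60 / 24.148 = 0.40 s.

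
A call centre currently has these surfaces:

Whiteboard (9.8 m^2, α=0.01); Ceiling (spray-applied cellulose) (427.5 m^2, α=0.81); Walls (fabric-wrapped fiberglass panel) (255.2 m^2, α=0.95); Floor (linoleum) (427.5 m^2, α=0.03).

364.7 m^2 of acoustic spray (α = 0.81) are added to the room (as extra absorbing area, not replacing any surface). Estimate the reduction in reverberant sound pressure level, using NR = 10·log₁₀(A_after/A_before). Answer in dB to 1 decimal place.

1.7 dB

Summing Sᵢαᵢ: 0.098 + 346.275 + 242.440 + 12.825 → A_before = 601.638 sabins.
Treatment contributes 364.7·0.81 = 295.407 sabins.
New total A_after = 897.045 sabins.
Reduction = 10 log₁₀(A_after/A_before) = 10 log₁₀(1.4910) = 1.7 dB.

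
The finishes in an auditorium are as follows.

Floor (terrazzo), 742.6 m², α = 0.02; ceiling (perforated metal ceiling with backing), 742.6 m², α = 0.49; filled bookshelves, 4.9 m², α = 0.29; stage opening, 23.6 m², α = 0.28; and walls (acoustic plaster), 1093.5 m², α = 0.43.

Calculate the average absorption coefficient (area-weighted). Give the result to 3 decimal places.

Total surface area S = 2607.2 m².
Weighted sum Σ Sα = 856.960.
ᾱ = A/S = 0.329.

0.329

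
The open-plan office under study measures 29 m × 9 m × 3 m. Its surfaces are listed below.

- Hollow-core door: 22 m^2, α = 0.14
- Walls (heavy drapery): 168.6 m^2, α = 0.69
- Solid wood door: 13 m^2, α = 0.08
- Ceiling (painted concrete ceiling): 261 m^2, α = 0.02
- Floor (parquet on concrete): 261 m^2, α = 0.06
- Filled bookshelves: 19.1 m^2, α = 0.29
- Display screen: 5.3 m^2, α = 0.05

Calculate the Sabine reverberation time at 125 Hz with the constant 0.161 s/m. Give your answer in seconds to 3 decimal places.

Summing Sᵢαᵢ: 3.080 + 116.334 + 1.040 + 5.220 + 15.660 + 5.539 + 0.265 → A = 147.138 sabins.
Room volume: 783 m³.
T = 0.161 V/A = 0.161·783/147.138 = 0.857 s.

0.857 sec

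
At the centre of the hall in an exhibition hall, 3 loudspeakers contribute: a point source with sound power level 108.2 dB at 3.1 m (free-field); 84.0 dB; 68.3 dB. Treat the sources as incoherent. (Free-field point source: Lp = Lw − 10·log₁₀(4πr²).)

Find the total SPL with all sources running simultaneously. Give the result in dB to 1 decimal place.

89.1 dB

Source at 3.1 m: Lp = 108.2 − 10·log₁₀(4π·3.1²) = 108.2 − 10·log₁₀(120.763) = 87.4 dB.
Converting to relative power and adding: 10^(87.4/10) + 10^(84.0/10) + 10^(68.3/10) = 8.075e+08.
Back to dB: 10·log₁₀ Σ = 89.1 dB.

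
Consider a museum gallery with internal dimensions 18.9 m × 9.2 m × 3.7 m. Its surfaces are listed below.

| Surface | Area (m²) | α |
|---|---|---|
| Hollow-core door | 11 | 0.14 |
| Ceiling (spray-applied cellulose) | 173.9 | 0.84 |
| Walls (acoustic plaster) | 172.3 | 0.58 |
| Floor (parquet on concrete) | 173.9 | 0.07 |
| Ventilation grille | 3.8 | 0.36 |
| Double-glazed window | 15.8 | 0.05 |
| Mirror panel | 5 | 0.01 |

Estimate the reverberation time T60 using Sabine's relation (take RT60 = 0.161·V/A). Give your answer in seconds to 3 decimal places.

Summing Sᵢαᵢ: 1.540 + 146.076 + 99.934 + 12.173 + 1.368 + 0.790 + 0.050 → A = 261.931 sabins.
V = 18.9·9.2·3.7 = 643.356 m³.
Sabine: RT60 = 0.161 × 643.356 / 261.931 = 0.395 s.

0.395 sec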